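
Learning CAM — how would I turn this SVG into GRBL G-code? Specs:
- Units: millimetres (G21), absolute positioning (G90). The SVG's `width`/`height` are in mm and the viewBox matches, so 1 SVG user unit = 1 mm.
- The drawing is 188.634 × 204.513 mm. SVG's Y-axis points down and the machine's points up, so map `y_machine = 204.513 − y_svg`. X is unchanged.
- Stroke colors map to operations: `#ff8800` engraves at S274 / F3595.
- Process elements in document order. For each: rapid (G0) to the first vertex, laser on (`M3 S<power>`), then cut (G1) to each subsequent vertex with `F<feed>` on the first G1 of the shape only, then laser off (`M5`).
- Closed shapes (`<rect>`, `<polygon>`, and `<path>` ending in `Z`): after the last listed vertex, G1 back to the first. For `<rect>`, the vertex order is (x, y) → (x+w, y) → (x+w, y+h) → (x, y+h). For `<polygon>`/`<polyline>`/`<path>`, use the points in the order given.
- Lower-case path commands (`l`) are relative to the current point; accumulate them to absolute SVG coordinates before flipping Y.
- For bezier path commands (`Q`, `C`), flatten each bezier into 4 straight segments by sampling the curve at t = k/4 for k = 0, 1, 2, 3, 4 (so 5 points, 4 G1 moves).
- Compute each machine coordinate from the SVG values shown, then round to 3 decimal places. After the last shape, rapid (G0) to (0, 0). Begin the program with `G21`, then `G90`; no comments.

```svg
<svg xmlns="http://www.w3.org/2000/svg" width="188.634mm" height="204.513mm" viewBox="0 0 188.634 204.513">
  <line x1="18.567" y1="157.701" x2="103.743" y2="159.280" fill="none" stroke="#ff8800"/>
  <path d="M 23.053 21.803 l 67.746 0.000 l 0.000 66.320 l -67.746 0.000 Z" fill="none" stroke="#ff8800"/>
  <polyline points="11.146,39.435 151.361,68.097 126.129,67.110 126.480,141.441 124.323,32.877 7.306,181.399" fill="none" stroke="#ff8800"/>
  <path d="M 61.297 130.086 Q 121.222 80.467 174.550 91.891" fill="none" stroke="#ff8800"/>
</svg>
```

G21
G90
G0 X18.567 Y46.812
M3 S274
G1 X103.743 Y45.233 F3595
M5
G0 X23.053 Y182.710
M3 S274
G1 X90.799 Y182.710 F3595
G1 X90.799 Y116.390
G1 X23.053 Y116.390
G1 X23.053 Y182.710
M5
G0 X11.146 Y165.078
M3 S274
G1 X151.361 Y136.416 F3595
G1 X126.129 Y137.403
G1 X126.480 Y63.072
G1 X124.323 Y171.636
G1 X7.306 Y23.114
M5
G0 X61.297 Y74.427
M3 S274
G1 X90.847 Y95.421 F3595
G1 X119.573 Y108.785
G1 X147.474 Y114.519
G1 X174.550 Y112.622
M5
G0 X0.000 Y0.000

Since the viewBox matches the mm dimensions, user units are millimetres directly. The only transform is the Y-flip y_m = 204.513 − y_svg.

Shape 1 is a line segment drawn with `<line>`. Its stroke #ff8800 means engrave at S274, F3595. After flipping Y the toolpath is (18.567,46.812) → (103.743,45.233).

Shape 2 is a rectangle drawn with `<path>`. Its stroke #ff8800 means engrave at S274, F3595. After flipping Y the toolpath is (23.053,182.710) → (90.799,182.710) → (90.799,116.390) → (23.053,116.390) → (23.053,182.710), returning to the start.

Shape 3 is a open polyline drawn with `<polyline>`. Its stroke #ff8800 means engrave at S274, F3595. After flipping Y the toolpath is (11.146,165.078) → (151.361,136.416) → (126.129,137.403) → (126.480,63.072) → (124.323,171.636) → (7.306,23.114).

Shape 4 is a quadratic bezier drawn with `<path>`. Its stroke #ff8800 means engrave at S274, F3595. After flipping Y the toolpath is (61.297,74.427) → (90.847,95.421) → (119.573,108.785) → (147.474,114.519) → (174.550,112.622).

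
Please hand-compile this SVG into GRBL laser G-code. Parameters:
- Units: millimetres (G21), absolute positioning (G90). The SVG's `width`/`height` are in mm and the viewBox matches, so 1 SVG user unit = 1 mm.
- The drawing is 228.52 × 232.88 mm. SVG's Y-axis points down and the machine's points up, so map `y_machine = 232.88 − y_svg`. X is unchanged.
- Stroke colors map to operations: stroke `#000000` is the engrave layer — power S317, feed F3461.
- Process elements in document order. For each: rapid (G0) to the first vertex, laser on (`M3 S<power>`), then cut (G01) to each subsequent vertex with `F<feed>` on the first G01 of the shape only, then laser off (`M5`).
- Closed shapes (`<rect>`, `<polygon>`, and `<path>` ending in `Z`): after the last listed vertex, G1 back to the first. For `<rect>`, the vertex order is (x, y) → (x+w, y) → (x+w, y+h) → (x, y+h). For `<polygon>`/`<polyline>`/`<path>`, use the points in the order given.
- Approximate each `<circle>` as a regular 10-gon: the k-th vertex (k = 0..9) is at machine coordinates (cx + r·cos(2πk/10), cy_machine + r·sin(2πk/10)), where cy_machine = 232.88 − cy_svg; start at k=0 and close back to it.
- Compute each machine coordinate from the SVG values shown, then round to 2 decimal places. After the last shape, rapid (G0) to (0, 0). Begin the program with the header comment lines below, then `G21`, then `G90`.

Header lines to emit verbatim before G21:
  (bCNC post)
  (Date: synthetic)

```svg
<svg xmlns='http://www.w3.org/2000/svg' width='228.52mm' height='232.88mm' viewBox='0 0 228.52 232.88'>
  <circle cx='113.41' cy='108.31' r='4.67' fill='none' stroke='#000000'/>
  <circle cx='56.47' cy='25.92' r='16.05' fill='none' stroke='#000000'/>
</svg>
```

(bCNC post)
(Date: synthetic)
G21
G90
G0 X118.08 Y124.57
M3 S317
G01 X117.19 Y127.31 F3461
G01 X114.85 Y129.01
G01 X111.97 Y129.01
G01 X109.63 Y127.31
G01 X108.74 Y124.57
G01 X109.63 Y121.83
G01 X111.97 Y120.13
G01 X114.85 Y120.13
G01 X117.19 Y121.83
G01 X118.08 Y124.57
M5
G0 X72.52 Y206.96
M3 S317
G01 X69.45 Y216.39 F3461
G01 X61.43 Y222.22
G01 X51.51 Y222.22
G01 X43.49 Y216.39
G01 X40.42 Y206.96
G01 X43.49 Y197.53
G01 X51.51 Y191.70
G01 X61.43 Y191.70
G01 X69.45 Y197.53
G01 X72.52 Y206.96
M5
G0 X0.00 Y0.00

viewBox `0 0 228.52 232.88` with mm width/height → 1 unit = 1 mm. Flip: y_m = 232.88 − y_svg.

**Shape 1** — `<circle>` circle, stroke `#000000` → engrave (S317, F3461). Machine vertices: (118.08,124.57) → (117.19,127.31) → (114.85,129.01) → (111.97,129.01) → (109.63,127.31) → (108.74,124.57) → (109.63,121.83) → (111.97,120.13) → (114.85,120.13) → (117.19,121.83) → (118.08,124.57). Closed: final G1 returns to the first vertex.

**Shape 2** — `<circle>` circle, stroke `#000000` → engrave (S317, F3461). Machine vertices: (72.52,206.96) → (69.45,216.39) → (61.43,222.22) → (51.51,222.22) → (43.49,216.39) → (40.42,206.96) → (43.49,197.53) → (51.51,191.70) → (61.43,191.70) → (69.45,197.53) → (72.52,206.96). Closed: final G1 returns to the first vertex.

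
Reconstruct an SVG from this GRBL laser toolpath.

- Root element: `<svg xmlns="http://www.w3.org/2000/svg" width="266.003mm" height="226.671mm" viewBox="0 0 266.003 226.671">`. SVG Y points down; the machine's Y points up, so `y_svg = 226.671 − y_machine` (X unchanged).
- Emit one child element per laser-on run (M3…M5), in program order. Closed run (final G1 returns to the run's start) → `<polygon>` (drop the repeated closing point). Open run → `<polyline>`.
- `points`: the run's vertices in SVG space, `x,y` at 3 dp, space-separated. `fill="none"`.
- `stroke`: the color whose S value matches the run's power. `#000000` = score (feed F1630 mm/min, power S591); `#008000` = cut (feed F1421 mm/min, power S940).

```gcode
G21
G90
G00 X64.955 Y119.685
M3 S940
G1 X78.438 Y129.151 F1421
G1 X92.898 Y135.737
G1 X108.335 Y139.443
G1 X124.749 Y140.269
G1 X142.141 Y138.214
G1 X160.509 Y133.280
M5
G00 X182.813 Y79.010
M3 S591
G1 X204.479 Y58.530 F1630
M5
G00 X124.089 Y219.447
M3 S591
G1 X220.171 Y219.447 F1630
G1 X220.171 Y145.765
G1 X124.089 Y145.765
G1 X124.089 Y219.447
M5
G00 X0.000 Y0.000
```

Machine Y-up, SVG Y-down with viewBox height 226.671, so y_svg = 226.671 − y_machine; X carries over.

Run 1: power S940 maps to stroke `#008000` (cut). The run is open, so emit a `<polyline>` with points (Y-flipped): 64.955,106.986 78.438,97.520 92.898,90.934 108.335,87.228 124.749,86.402 142.141,88.457 160.509,93.391.

Run 2: S591 ⇒ score layer `#000000`. The run is open, so emit a `<polyline>` with points (Y-flipped): 182.813,147.661 204.479,168.141.

Run 3: S591 ⇒ score layer `#000000`. The run returns to its start, so emit a `<polygon>` with points (Y-flipped): 124.089,7.224 220.171,7.224 220.171,80.906 124.089,80.906.

<svg xmlns="http://www.w3.org/2000/svg" width="266.003mm" height="226.671mm" viewBox="0 0 266.003 226.671">
  <polyline points="64.955,106.986 78.438,97.520 92.898,90.934 108.335,87.228 124.749,86.402 142.141,88.457 160.509,93.391" fill="none" stroke="#008000"/>
  <polyline points="182.813,147.661 204.479,168.141" fill="none" stroke="#000000"/>
  <polygon points="124.089,7.224 220.171,7.224 220.171,80.906 124.089,80.906" fill="none" stroke="#000000"/>
</svg>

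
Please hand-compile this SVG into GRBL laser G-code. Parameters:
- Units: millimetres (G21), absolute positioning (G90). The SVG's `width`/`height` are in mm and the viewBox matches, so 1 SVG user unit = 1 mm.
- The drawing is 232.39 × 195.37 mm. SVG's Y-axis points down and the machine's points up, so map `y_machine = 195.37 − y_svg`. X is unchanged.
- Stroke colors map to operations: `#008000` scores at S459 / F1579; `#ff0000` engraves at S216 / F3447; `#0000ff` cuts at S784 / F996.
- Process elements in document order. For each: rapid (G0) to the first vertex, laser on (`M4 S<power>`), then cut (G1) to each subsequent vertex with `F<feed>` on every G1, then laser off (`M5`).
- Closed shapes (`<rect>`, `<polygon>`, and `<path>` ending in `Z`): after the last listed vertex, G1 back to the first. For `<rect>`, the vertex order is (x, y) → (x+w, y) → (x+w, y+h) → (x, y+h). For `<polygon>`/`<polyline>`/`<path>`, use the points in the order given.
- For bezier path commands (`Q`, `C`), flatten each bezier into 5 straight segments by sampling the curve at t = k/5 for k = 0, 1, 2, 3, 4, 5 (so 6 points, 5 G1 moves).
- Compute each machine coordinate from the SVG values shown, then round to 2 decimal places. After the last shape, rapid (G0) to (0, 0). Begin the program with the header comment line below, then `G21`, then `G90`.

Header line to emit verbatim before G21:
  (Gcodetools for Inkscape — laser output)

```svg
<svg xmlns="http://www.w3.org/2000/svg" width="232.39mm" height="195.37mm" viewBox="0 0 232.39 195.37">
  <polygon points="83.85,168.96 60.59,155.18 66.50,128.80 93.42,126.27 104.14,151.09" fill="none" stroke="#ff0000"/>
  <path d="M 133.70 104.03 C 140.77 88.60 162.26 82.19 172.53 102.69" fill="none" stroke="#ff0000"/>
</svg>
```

(Gcodetools for Inkscape — laser output)
G21
G90
G0 X83.85 Y26.41
M4 S216
G1 X60.59 Y40.19 F3447
G1 X66.50 Y66.57 F3447
G1 X93.42 Y69.10 F3447
G1 X104.14 Y44.28 F3447
G1 X83.85 Y26.41 F3447
M5
G0 X133.70 Y91.34
M4 S216
G1 X139.47 Y99.37 F3447
G1 X147.46 Y104.38 F3447
G1 X156.46 Y105.51 F3447
G1 X165.23 Y101.89 F3447
G1 X172.53 Y92.68 F3447
M5
G0 X0.00 Y0.00

viewBox `0 0 232.39 195.37` with mm width/height → 1 unit = 1 mm. Flip: y_m = 195.37 − y_svg.

**Shape 1** — `<polygon>` regular polygon, stroke `#ff0000` → engrave (S216, F3447). Machine vertices: (83.85,26.41) → (60.59,40.19) → (66.50,66.57) → (93.42,69.10) → (104.14,44.28) → (83.85,26.41). Closed: final G1 returns to the first vertex.

**Shape 2** — `<path>` cubic bezier, stroke `#ff0000` → engrave (S216, F3447). Control points (SVG): P0=(133.70,104.03), P1=(140.77,88.60), P2=(162.26,82.19), P3=(172.53,102.69); sampled at t=k/5. Machine vertices: (133.70,91.34) → (139.47,99.37) → (147.46,104.38) → (156.46,105.51) → (165.23,101.89) → (172.53,92.68). Open path.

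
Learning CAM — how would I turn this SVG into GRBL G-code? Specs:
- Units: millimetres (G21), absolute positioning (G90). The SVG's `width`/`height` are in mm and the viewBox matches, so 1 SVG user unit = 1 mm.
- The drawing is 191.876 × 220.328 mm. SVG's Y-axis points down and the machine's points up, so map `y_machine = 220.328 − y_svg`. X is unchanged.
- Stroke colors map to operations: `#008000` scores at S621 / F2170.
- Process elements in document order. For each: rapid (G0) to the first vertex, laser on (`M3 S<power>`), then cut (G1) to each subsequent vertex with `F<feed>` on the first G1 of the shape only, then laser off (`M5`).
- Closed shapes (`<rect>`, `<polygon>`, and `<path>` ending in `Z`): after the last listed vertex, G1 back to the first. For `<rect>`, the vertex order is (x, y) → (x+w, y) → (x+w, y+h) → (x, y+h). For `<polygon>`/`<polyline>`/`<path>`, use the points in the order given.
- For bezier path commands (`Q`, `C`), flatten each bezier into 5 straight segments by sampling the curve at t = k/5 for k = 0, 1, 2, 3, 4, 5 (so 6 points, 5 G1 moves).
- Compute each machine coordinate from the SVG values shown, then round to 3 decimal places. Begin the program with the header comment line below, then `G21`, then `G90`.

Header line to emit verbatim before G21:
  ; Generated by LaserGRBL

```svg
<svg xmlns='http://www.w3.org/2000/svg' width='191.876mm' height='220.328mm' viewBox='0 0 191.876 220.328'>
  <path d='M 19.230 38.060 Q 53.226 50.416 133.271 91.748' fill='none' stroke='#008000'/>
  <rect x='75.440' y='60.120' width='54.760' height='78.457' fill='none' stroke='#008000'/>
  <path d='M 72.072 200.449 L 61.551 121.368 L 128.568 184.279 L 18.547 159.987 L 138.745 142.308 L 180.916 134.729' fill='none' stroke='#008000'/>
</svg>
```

; Generated by LaserGRBL
G21
G90
G0 X19.230 Y182.268
M3 S621
G1 X34.670 Y176.167 F2170
G1 X53.795 Y167.747
G1 X76.603 Y157.009
G1 X103.095 Y143.954
G1 X133.271 Y128.580
M5
G0 X75.440 Y160.208
M3 S621
G1 X130.200 Y160.208 F2170
G1 X130.200 Y81.751
G1 X75.440 Y81.751
G1 X75.440 Y160.208
M5
G0 X72.072 Y19.879
M3 S621
G1 X61.551 Y98.960 F2170
G1 X128.568 Y36.049
G1 X18.547 Y60.341
G1 X138.745 Y78.020
G1 X180.916 Y85.599
M5

1 u = 1 mm; y_m = 220.328 − y.

[1] `<path>` quadratic bezier, #008000→score S621 F2170: (19.230,182.268) → (34.670,176.167) → (53.795,167.747) → (76.603,157.009) → (103.095,143.954) → (133.271,128.580)

[2] `<rect>` rectangle, #008000→score S621 F2170: (75.440,160.208) → (130.200,160.208) → (130.200,81.751) → (75.440,81.751) → (75.440,160.208) (closed)

[3] `<path>` open polyline, #008000→score S621 F2170: (72.072,19.879) → (61.551,98.960) → (128.568,36.049) → (18.547,60.341) → (138.745,78.020) → (180.916,85.599)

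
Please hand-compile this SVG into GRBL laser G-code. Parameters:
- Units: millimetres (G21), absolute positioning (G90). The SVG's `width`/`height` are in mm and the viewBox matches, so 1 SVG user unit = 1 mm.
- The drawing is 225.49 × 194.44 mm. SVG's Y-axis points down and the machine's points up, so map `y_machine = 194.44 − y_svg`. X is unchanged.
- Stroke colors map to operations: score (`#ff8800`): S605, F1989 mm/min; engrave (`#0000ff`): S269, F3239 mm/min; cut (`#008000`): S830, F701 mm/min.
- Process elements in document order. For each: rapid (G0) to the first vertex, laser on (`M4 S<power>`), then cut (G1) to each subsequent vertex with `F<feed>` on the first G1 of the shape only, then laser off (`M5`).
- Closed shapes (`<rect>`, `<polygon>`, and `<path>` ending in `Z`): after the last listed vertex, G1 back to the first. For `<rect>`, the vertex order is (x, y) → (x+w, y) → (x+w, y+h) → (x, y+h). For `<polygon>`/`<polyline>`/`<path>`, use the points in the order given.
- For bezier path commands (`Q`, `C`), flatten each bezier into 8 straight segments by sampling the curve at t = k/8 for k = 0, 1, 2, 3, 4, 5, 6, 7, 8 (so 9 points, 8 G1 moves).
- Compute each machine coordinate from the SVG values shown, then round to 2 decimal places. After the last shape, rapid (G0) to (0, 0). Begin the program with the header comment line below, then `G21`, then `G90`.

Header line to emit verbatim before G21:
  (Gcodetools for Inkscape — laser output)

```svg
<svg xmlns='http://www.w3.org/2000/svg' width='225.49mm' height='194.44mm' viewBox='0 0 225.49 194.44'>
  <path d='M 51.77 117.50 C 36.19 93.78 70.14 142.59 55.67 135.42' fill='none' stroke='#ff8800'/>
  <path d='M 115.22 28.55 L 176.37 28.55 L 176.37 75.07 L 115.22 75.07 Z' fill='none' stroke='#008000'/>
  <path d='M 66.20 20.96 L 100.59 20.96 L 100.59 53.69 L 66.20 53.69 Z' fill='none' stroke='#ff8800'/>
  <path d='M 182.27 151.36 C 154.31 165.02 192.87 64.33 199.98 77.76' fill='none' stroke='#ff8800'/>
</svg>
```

(Gcodetools for Inkscape — laser output)
G21
G90
G0 X51.77 Y76.94
M4 S605
G1 X48.06 Y82.69 F1989
G1 X47.84 Y83.14
G1 X49.97 Y79.80
G1 X53.30 Y74.19
G1 X56.69 Y67.79
G1 X58.97 Y62.13
G1 X59.02 Y58.70
G1 X55.67 Y59.02
M5
G0 X115.22 Y165.89
M4 S830
G1 X176.37 Y165.89 F701
G1 X176.37 Y119.37
G1 X115.22 Y119.37
G1 X115.22 Y165.89
M5
G0 X66.20 Y173.48
M4 S605
G1 X100.59 Y173.48 F1989
G1 X100.59 Y140.75
G1 X66.20 Y140.75
G1 X66.20 Y173.48
M5
G0 X182.27 Y43.08
M4 S605
G1 X174.71 Y42.87 F1989
G1 X172.24 Y50.71
G1 X173.71 Y63.91
G1 X177.97 Y79.79
G1 X183.88 Y95.69
G1 X190.28 Y108.92
G1 X196.03 Y116.81
G1 X199.98 Y116.68
M5
G0 X0.00 Y0.00

1 u = 1 mm; y_m = 194.44 − y.

[1] `<path>` cubic bezier, #ff8800→score S605 F1989: (51.77,76.94) → (48.06,82.69) → (47.84,83.14) → (49.97,79.80) → (53.30,74.19) → (56.69,67.79) → (58.97,62.13) → (59.02,58.70) → (55.67,59.02)

[2] `<path>` rectangle, #008000→cut S830 F701: (115.22,165.89) → (176.37,165.89) → (176.37,119.37) → (115.22,119.37) → (115.22,165.89) (closed)

[3] `<path>` rectangle, #ff8800→score S605 F1989: (66.20,173.48) → (100.59,173.48) → (100.59,140.75) → (66.20,140.75) → (66.20,173.48) (closed)

[4] `<path>` cubic bezier, #ff8800→score S605 F1989: (182.27,43.08) → (174.71,42.87) → (172.24,50.71) → (173.71,63.91) → (177.97,79.79) → (183.88,95.69) → (190.28,108.92) → (196.03,116.81) → (199.98,116.68)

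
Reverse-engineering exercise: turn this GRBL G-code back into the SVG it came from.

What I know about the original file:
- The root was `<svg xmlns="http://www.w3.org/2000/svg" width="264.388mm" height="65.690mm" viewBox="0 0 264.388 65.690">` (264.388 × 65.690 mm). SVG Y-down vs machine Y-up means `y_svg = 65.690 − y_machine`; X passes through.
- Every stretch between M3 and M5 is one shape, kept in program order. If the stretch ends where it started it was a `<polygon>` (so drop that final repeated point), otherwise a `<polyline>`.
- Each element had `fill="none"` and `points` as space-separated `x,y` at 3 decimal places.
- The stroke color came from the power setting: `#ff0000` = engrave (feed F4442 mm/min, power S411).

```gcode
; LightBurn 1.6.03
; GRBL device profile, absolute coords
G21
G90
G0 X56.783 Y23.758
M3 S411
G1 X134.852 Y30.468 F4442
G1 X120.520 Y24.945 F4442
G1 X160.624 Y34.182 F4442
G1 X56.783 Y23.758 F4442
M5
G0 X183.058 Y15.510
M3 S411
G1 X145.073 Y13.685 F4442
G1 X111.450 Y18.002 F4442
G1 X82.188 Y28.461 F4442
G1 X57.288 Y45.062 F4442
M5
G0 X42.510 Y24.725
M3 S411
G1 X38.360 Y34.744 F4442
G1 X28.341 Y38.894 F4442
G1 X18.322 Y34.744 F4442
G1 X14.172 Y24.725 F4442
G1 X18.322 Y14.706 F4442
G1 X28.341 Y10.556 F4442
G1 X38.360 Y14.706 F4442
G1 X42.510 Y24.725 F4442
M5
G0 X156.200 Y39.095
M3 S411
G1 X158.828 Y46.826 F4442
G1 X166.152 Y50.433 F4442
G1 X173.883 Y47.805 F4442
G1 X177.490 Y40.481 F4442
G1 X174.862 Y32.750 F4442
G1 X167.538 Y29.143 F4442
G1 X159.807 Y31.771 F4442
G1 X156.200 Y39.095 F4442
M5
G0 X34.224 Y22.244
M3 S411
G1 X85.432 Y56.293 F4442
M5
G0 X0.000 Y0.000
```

Machine Y-up, SVG Y-down with viewBox height 65.690, so y_svg = 65.690 − y_machine; X carries over. Every run uses S411, so all elements get stroke `#ff0000` (engrave).

Run 1: The run returns to its start, so emit a `<polygon>` with points (Y-flipped): 56.783,41.932 134.852,35.222 120.520,40.745 160.624,31.508.

Run 2: The run is open, so emit a `<polyline>` with points (Y-flipped): 183.058,50.180 145.073,52.005 111.450,47.688 82.188,37.229 57.288,20.628.

Run 3: The run returns to its start, so emit a `<polygon>` with points (Y-flipped): 42.510,40.965 38.360,30.946 28.341,26.796 18.322,30.946 14.172,40.965 18.322,50.984 28.341,55.134 38.360,50.984.

Run 4: The run returns to its start, so emit a `<polygon>` with points (Y-flipped): 156.200,26.595 158.828,18.864 166.152,15.257 173.883,17.885 177.490,25.209 174.862,32.940 167.538,36.547 159.807,33.919.

Run 5: The run is open, so emit a `<polyline>` with points (Y-flipped): 34.224,43.446 85.432,9.397.

<svg xmlns="http://www.w3.org/2000/svg" width="264.388mm" height="65.690mm" viewBox="0 0 264.388 65.690">
  <polygon points="56.783,41.932 134.852,35.222 120.520,40.745 160.624,31.508" fill="none" stroke="#ff0000"/>
  <polyline points="183.058,50.180 145.073,52.005 111.450,47.688 82.188,37.229 57.288,20.628" fill="none" stroke="#ff0000"/>
  <polygon points="42.510,40.965 38.360,30.946 28.341,26.796 18.322,30.946 14.172,40.965 18.322,50.984 28.341,55.134 38.360,50.984" fill="none" stroke="#ff0000"/>
  <polygon points="156.200,26.595 158.828,18.864 166.152,15.257 173.883,17.885 177.490,25.209 174.862,32.940 167.538,36.547 159.807,33.919" fill="none" stroke="#ff0000"/>
  <polyline points="34.224,43.446 85.432,9.397" fill="none" stroke="#ff0000"/>
</svg>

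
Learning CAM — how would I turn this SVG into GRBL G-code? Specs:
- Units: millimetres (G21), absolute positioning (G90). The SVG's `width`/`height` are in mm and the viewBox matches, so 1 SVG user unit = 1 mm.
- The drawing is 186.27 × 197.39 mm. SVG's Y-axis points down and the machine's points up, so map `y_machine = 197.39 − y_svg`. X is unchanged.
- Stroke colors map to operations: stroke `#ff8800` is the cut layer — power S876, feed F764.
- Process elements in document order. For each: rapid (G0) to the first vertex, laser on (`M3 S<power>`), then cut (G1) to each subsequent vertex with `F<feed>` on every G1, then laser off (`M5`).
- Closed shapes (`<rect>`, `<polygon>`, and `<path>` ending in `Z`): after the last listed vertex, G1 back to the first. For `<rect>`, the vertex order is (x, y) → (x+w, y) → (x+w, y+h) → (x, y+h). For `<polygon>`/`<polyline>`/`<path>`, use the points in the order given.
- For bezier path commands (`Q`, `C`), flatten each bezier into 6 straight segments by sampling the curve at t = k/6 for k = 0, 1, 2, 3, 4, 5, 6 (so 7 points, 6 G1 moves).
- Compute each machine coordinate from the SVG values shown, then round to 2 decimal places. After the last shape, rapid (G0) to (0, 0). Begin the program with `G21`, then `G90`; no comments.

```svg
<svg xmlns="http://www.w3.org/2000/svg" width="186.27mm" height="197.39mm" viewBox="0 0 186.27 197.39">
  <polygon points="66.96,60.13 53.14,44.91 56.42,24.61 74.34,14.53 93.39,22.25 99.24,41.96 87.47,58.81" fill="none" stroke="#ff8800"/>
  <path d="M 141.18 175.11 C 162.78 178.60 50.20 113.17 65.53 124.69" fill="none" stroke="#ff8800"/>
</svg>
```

Since the viewBox matches the mm dimensions, user units are millimetres directly. The only transform is the Y-flip y_m = 197.39 − y_svg.

Shape 1 is a regular polygon drawn with `<polygon>`. Its stroke #ff8800 means cut at S876, F764. After flipping Y the toolpath is (66.96,137.26) → (53.14,152.48) → (56.42,172.78) → (74.34,182.86) → (93.39,175.14) → (99.24,155.43) → (87.47,138.58) → (66.96,137.26), returning to the start.

Shape 2 is a cubic bezier drawn with `<path>`. Its stroke #ff8800 means cut at S876, F764. After flipping Y the toolpath is (141.18,22.28) → (142.01,25.60) → (127.76,36.36) → (105.71,50.50) → (83.13,63.97) → (67.31,72.72) → (65.53,72.70).

G21
G90
G0 X66.96 Y137.26
M3 S876
G1 X53.14 Y152.48 F764
G1 X56.42 Y172.78 F764
G1 X74.34 Y182.86 F764
G1 X93.39 Y175.14 F764
G1 X99.24 Y155.43 F764
G1 X87.47 Y138.58 F764
G1 X66.96 Y137.26 F764
M5
G0 X141.18 Y22.28
M3 S876
G1 X142.01 Y25.60 F764
G1 X127.76 Y36.36 F764
G1 X105.71 Y50.50 F764
G1 X83.13 Y63.97 F764
G1 X67.31 Y72.72 F764
G1 X65.53 Y72.70 F764
M5
G0 X0.00 Y0.00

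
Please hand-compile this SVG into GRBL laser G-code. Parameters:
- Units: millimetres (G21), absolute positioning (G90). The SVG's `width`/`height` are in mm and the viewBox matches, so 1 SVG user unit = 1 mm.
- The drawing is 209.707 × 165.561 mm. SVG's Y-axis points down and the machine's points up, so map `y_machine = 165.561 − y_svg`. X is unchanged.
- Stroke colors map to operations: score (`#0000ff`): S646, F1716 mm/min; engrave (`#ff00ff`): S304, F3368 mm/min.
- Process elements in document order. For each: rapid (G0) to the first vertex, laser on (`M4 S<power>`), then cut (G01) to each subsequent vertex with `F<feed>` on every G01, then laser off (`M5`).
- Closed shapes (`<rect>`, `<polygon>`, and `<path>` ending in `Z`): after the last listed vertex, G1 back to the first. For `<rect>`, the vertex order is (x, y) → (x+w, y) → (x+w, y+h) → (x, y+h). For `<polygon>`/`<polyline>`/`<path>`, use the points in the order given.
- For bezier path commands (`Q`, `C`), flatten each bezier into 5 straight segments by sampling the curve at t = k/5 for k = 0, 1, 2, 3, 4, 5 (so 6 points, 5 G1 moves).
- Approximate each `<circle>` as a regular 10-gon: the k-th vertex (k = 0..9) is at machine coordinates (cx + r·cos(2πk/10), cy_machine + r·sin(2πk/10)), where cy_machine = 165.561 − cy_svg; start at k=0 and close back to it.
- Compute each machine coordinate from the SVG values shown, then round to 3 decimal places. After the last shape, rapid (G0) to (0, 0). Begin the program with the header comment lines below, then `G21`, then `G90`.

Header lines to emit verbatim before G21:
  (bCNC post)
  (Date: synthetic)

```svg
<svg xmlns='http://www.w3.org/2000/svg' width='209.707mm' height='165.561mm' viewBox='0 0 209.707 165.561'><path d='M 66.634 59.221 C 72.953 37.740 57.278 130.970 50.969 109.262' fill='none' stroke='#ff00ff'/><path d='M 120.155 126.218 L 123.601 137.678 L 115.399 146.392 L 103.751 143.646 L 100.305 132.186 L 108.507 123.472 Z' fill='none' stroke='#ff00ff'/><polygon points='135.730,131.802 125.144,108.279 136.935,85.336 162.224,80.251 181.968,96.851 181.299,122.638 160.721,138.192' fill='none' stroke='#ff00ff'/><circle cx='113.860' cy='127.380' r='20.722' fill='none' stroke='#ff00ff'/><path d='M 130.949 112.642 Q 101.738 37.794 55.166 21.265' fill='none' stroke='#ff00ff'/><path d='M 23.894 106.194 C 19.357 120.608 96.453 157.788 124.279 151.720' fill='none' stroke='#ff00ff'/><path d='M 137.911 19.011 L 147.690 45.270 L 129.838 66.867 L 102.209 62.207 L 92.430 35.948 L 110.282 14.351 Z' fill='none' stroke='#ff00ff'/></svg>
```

(bCNC post)
(Date: synthetic)
G21
G90
G0 X66.634 Y106.340
M4 S304
G01 X68.037 Y107.300 F3368
G01 X65.667 Y91.753 F3368
G01 X61.028 Y70.722 F3368
G01 X55.627 Y55.230 F3368
G01 X50.969 Y56.299 F3368
M5
G0 X120.155 Y39.343
M4 S304
G01 X123.601 Y27.883 F3368
G01 X115.399 Y19.169 F3368
G01 X103.751 Y21.915 F3368
G01 X100.305 Y33.375 F3368
G01 X108.507 Y42.089 F3368
G01 X120.155 Y39.343 F3368
M5
G0 X135.730 Y33.759
M4 S304
G01 X125.144 Y57.282 F3368
G01 X136.935 Y80.225 F3368
G01 X162.224 Y85.310 F3368
G01 X181.968 Y68.710 F3368
G01 X181.299 Y42.923 F3368
G01 X160.721 Y27.369 F3368
G01 X135.730 Y33.759 F3368
M5
G0 X134.582 Y38.181
M4 S304
G01 X130.624 Y50.361 F3368
G01 X120.263 Y57.889 F3368
G01 X107.457 Y57.889 F3368
G01 X97.096 Y50.361 F3368
G01 X93.138 Y38.181 F3368
G01 X97.096 Y26.001 F3368
G01 X107.457 Y18.473 F3368
G01 X120.263 Y18.473 F3368
G01 X130.624 Y26.001 F3368
G01 X134.582 Y38.181 F3368
M5
G0 X130.949 Y52.919
M4 S304
G01 X118.570 Y80.525 F3368
G01 X104.802 Y103.466 F3368
G01 X89.646 Y121.742 F3368
G01 X73.100 Y135.352 F3368
G01 X55.166 Y144.296 F3368
M5
G0 X23.894 Y59.367
M4 S304
G01 X29.921 Y48.515 F3368
G01 X49.256 Y35.367 F3368
G01 X75.616 Y23.094 F3368
G01 X102.718 Y14.862 F3368
G01 X124.279 Y13.841 F3368
M5
G0 X137.911 Y146.550
M4 S304
G01 X147.690 Y120.291 F3368
G01 X129.838 Y98.694 F3368
G01 X102.209 Y103.354 F3368
G01 X92.430 Y129.613 F3368
G01 X110.282 Y151.210 F3368
G01 X137.911 Y146.550 F3368
M5
G0 X0.000 Y0.000

Since the viewBox matches the mm dimensions, user units are millimetres directly. The only transform is the Y-flip y_m = 165.561 − y_svg.

Shape 1 is a cubic bezier drawn with `<path>`. Its stroke #ff00ff means engrave at S304, F3368. After flipping Y the toolpath is (66.634,106.340) → (68.037,107.300) → (65.667,91.753) → (61.028,70.722) → (55.627,55.230) → (50.969,56.299).

Shape 2 is a regular polygon drawn with `<path>`. Its stroke #ff00ff means engrave at S304, F3368. After flipping Y the toolpath is (120.155,39.343) → (123.601,27.883) → (115.399,19.169) → (103.751,21.915) → (100.305,33.375) → (108.507,42.089) → (120.155,39.343), returning to the start.

Shape 3 is a regular polygon drawn with `<polygon>`. Its stroke #ff00ff means engrave at S304, F3368. After flipping Y the toolpath is (135.730,33.759) → (125.144,57.282) → (136.935,80.225) → (162.224,85.310) → (181.968,68.710) → (181.299,42.923) → (160.721,27.369) → (135.730,33.759), returning to the start.

Shape 4 is a circle drawn with `<circle>`. Its stroke #ff00ff means engrave at S304, F3368. After flipping Y the toolpath is (134.582,38.181) → (130.624,50.361) → (120.263,57.889) → (107.457,57.889) → (97.096,50.361) → (93.138,38.181) → (97.096,26.001) → (107.457,18.473) → (120.263,18.473) → (130.624,26.001) → (134.582,38.181), returning to the start.

Shape 5 is a quadratic bezier drawn with `<path>`. Its stroke #ff00ff means engrave at S304, F3368. After flipping Y the toolpath is (130.949,52.919) → (118.570,80.525) → (104.802,103.466) → (89.646,121.742) → (73.100,135.352) → (55.166,144.296).

Shape 6 is a cubic bezier drawn with `<path>`. Its stroke #ff00ff means engrave at S304, F3368. After flipping Y the toolpath is (23.894,59.367) → (29.921,48.515) → (49.256,35.367) → (75.616,23.094) → (102.718,14.862) → (124.279,13.841).

Shape 7 is a regular polygon drawn with `<path>`. Its stroke #ff00ff means engrave at S304, F3368. After flipping Y the toolpath is (137.911,146.550) → (147.690,120.291) → (129.838,98.694) → (102.209,103.354) → (92.430,129.613) → (110.282,151.210) → (137.911,146.550), returning to the start.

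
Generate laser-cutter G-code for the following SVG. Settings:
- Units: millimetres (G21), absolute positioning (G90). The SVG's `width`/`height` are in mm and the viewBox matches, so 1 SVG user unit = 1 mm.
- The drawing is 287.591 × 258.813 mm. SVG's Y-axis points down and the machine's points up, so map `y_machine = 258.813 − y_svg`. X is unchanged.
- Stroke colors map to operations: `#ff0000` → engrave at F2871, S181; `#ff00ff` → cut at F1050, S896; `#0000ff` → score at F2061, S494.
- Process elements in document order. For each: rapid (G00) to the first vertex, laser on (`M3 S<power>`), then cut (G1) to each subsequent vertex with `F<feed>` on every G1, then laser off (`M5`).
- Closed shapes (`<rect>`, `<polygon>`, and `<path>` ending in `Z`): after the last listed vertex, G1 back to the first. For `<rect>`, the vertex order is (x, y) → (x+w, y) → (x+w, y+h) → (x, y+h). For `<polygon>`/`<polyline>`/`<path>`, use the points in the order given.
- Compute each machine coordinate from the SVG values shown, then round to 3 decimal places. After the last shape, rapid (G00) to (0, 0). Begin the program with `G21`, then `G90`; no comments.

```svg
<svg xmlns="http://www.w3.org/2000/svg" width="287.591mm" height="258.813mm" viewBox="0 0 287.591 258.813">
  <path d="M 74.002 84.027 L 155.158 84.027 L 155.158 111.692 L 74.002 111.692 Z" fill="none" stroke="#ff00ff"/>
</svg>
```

viewBox `0 0 287.591 258.813` with mm width/height → 1 unit = 1 mm. Flip: y_m = 258.813 − y_svg.

**Shape 1** — `<path>` rectangle, stroke `#ff00ff` → cut (S896, F1050). Machine vertices: (74.002,174.786) → (155.158,174.786) → (155.158,147.121) → (74.002,147.121) → (74.002,174.786). Closed: final G1 returns to the first vertex.

G21
G90
G00 X74.002 Y174.786
M3 S896
G1 X155.158 Y174.786 F1050
G1 X155.158 Y147.121 F1050
G1 X74.002 Y147.121 F1050
G1 X74.002 Y174.786 F1050
M5
G00 X0.000 Y0.000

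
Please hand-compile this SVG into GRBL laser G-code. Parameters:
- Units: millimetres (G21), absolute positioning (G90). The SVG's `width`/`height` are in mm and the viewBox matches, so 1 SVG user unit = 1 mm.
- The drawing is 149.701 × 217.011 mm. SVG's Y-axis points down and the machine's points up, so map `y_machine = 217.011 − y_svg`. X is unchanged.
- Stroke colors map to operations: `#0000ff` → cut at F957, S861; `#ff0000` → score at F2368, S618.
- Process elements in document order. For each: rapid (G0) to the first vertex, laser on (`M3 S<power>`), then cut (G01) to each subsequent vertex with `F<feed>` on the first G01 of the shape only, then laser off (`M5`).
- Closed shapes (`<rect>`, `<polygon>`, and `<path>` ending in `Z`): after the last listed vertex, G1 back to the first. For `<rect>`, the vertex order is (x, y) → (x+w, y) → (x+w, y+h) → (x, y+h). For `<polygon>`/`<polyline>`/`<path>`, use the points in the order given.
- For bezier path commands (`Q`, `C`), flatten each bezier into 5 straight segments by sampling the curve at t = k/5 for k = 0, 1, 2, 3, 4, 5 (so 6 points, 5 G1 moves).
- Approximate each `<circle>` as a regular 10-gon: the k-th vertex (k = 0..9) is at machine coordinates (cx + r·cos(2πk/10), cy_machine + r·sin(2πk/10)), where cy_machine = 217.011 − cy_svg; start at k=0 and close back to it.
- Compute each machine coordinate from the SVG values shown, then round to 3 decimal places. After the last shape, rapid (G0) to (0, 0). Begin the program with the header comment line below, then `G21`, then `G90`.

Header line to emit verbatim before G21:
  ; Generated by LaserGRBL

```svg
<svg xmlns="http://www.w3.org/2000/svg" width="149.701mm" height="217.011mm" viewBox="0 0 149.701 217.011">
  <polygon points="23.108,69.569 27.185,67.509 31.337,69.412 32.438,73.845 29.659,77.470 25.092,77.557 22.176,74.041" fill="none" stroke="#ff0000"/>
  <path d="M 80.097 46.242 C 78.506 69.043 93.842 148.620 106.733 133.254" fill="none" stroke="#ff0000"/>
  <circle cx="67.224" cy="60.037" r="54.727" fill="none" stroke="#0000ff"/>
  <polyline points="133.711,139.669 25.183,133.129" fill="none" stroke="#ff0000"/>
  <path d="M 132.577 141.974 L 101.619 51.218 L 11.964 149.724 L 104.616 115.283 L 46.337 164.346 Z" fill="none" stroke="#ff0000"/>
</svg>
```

1 u = 1 mm; y_m = 217.011 − y.

[1] `<polygon>` regular polygon, #ff0000→score S618 F2368: (23.108,147.442) → (27.185,149.502) → (31.337,147.599) → (32.438,143.166) → (29.659,139.541) → (25.092,139.454) → (22.176,142.970) → (23.108,147.442) (closed)

[2] `<path>` cubic bezier, #ff0000→score S618 F2368: (80.097,170.769) → (81.019,151.489) → (85.073,125.865) → (91.330,101.180) → (98.860,84.717) → (106.733,83.757)

[3] `<circle>` circle, #0000ff→cut S861 F957: (121.951,156.974) → (111.499,189.142) → (84.136,209.022) → (50.312,209.022) → (22.949,189.142) → (12.497,156.974) → (22.949,124.806) → (50.312,104.926) → (84.136,104.926) → (111.499,124.806) → (121.951,156.974) (closed)

[4] `<polyline>` line segment, #ff0000→score S618 F2368: (133.711,77.342) → (25.183,83.882)

[5] `<path>` closed polygon, #ff0000→score S618 F2368: (132.577,75.037) → (101.619,165.793) → (11.964,67.287) → (104.616,101.728) → (46.337,52.665) → (132.577,75.037) (closed)

; Generated by LaserGRBL
G21
G90
G0 X23.108 Y147.442
M3 S618
G01 X27.185 Y149.502 F2368
G01 X31.337 Y147.599
G01 X32.438 Y143.166
G01 X29.659 Y139.541
G01 X25.092 Y139.454
G01 X22.176 Y142.970
G01 X23.108 Y147.442
M5
G0 X80.097 Y170.769
M3 S618
G01 X81.019 Y151.489 F2368
G01 X85.073 Y125.865
G01 X91.330 Y101.180
G01 X98.860 Y84.717
G01 X106.733 Y83.757
M5
G0 X121.951 Y156.974
M3 S861
G01 X111.499 Y189.142 F957
G01 X84.136 Y209.022
G01 X50.312 Y209.022
G01 X22.949 Y189.142
G01 X12.497 Y156.974
G01 X22.949 Y124.806
G01 X50.312 Y104.926
G01 X84.136 Y104.926
G01 X111.499 Y124.806
G01 X121.951 Y156.974
M5
G0 X133.711 Y77.342
M3 S618
G01 X25.183 Y83.882 F2368
M5
G0 X132.577 Y75.037
M3 S618
G01 X101.619 Y165.793 F2368
G01 X11.964 Y67.287
G01 X104.616 Y101.728
G01 X46.337 Y52.665
G01 X132.577 Y75.037
M5
G0 X0.000 Y0.000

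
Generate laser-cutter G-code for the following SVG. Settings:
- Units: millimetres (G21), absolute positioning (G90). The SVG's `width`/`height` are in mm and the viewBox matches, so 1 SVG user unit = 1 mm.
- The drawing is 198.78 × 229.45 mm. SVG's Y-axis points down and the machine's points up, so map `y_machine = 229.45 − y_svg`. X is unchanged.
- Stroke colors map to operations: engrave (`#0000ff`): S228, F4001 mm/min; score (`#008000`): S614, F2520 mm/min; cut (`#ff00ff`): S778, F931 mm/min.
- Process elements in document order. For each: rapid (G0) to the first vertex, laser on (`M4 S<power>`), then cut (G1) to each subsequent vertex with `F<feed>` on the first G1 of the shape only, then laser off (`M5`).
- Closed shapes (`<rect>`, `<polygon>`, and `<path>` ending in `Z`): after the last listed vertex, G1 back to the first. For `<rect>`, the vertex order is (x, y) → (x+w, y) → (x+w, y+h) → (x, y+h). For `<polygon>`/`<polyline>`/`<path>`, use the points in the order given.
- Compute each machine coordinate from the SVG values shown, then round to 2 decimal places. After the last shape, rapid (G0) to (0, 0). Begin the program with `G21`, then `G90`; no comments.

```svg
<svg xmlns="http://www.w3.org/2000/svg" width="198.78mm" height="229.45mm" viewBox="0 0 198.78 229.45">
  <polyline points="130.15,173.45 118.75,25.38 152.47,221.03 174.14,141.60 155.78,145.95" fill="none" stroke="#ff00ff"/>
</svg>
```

G21
G90
G0 X130.15 Y56.00
M4 S778
G1 X118.75 Y204.07 F931
G1 X152.47 Y8.42
G1 X174.14 Y87.85
G1 X155.78 Y83.50
M5
G0 X0.00 Y0.00

1 u = 1 mm; y_m = 229.45 − y.

[1] `<polyline>` open polyline, #ff00ff→cut S778 F931: (130.15,56.00) → (118.75,204.07) → (152.47,8.42) → (174.14,87.85) → (155.78,83.50)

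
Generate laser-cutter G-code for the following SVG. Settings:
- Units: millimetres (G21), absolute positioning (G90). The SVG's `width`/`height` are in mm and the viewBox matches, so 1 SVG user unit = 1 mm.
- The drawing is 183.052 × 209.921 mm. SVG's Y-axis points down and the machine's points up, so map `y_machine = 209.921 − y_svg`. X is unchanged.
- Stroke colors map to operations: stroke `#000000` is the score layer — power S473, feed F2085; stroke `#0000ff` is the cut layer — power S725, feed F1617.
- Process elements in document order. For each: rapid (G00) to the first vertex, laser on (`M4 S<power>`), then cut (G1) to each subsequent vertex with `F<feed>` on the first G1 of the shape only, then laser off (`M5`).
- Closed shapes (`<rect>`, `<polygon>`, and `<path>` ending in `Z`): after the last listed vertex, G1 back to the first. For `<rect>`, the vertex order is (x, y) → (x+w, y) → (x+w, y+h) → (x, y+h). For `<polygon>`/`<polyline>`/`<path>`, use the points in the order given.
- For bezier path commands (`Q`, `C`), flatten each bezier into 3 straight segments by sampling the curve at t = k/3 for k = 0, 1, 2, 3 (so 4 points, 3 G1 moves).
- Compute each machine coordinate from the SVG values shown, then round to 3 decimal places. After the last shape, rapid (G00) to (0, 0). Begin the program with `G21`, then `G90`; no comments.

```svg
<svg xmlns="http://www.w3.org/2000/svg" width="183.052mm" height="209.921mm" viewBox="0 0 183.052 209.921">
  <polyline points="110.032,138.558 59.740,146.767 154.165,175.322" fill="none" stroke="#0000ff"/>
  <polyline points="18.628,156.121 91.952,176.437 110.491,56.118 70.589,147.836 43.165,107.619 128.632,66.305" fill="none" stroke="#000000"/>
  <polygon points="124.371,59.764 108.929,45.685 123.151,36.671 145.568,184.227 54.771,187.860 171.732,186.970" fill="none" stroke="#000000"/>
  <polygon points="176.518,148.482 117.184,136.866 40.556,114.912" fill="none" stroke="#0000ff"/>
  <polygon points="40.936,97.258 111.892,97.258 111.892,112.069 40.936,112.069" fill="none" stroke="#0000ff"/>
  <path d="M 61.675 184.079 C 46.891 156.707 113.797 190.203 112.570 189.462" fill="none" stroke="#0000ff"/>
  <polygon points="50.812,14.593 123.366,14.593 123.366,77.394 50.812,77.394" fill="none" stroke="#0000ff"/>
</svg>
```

viewBox `0 0 183.052 209.921` with mm width/height → 1 unit = 1 mm. Flip: y_m = 209.921 − y_svg.

**Shape 1** — `<polyline>` open polyline, stroke `#0000ff` → cut (S725, F1617). Machine vertices: (110.032,71.363) → (59.740,63.154) → (154.165,34.599). Open path.

**Shape 2** — `<polyline>` open polyline, stroke `#000000` → score (S473, F2085). Machine vertices: (18.628,53.800) → (91.952,33.484) → (110.491,153.803) → (70.589,62.085) → (43.165,102.302) → (128.632,143.616). Open path.

**Shape 3** — `<polygon>` closed polygon, stroke `#000000` → score (S473, F2085). Machine vertices: (124.371,150.157) → (108.929,164.236) → (123.151,173.250) → (145.568,25.694) → (54.771,22.061) → (171.732,22.951) → (124.371,150.157). Closed: final G1 returns to the first vertex.

**Shape 4** — `<polygon>` closed polygon, stroke `#0000ff` → cut (S725, F1617). Machine vertices: (176.518,61.439) → (117.184,73.055) → (40.556,95.009) → (176.518,61.439). Closed: final G1 returns to the first vertex.

**Shape 5** — `<polygon>` rectangle, stroke `#0000ff` → cut (S725, F1617). Machine vertices: (40.936,112.663) → (111.892,112.663) → (111.892,97.852) → (40.936,97.852) → (40.936,112.663). Closed: final G1 returns to the first vertex.

**Shape 6** — `<path>` cubic bezier, stroke `#0000ff` → cut (S725, F1617). Control points (SVG): P0=(61.675,184.079), P1=(46.891,156.707), P2=(113.797,190.203), P3=(112.570,189.462); sampled at t=k/3. Machine vertices: (61.675,25.842) → (68.572,36.447) → (96.635,27.608) → (112.570,20.459). Open path.

**Shape 7** — `<polygon>` rectangle, stroke `#0000ff` → cut (S725, F1617). Machine vertices: (50.812,195.328) → (123.366,195.328) → (123.366,132.527) → (50.812,132.527) → (50.812,195.328). Closed: final G1 returns to the first vertex.

G21
G90
G00 X110.032 Y71.363
M4 S725
G1 X59.740 Y63.154 F1617
G1 X154.165 Y34.599
M5
G00 X18.628 Y53.800
M4 S473
G1 X91.952 Y33.484 F2085
G1 X110.491 Y153.803
G1 X70.589 Y62.085
G1 X43.165 Y102.302
G1 X128.632 Y143.616
M5
G00 X124.371 Y150.157
M4 S473
G1 X108.929 Y164.236 F2085
G1 X123.151 Y173.250
G1 X145.568 Y25.694
G1 X54.771 Y22.061
G1 X171.732 Y22.951
G1 X124.371 Y150.157
M5
G00 X176.518 Y61.439
M4 S725
G1 X117.184 Y73.055 F1617
G1 X40.556 Y95.009
G1 X176.518 Y61.439
M5
G00 X40.936 Y112.663
M4 S725
G1 X111.892 Y112.663 F1617
G1 X111.892 Y97.852
G1 X40.936 Y97.852
G1 X40.936 Y112.663
M5
G00 X61.675 Y25.842
M4 S725
G1 X68.572 Y36.447 F1617
G1 X96.635 Y27.608
G1 X112.570 Y20.459
M5
G00 X50.812 Y195.328
M4 S725
G1 X123.366 Y195.328 F1617
G1 X123.366 Y132.527
G1 X50.812 Y132.527
G1 X50.812 Y195.328
M5
G00 X0.000 Y0.000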